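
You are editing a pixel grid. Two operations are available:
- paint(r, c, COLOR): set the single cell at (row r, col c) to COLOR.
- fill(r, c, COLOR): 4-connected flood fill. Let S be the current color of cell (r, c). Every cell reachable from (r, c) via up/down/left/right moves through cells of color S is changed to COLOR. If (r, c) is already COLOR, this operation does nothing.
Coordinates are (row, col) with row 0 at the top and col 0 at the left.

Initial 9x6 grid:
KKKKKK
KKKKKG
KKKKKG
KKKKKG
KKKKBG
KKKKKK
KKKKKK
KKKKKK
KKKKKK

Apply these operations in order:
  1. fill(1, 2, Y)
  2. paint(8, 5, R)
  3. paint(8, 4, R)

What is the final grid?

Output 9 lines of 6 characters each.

After op 1 fill(1,2,Y) [49 cells changed]:
YYYYYY
YYYYYG
YYYYYG
YYYYYG
YYYYBG
YYYYYY
YYYYYY
YYYYYY
YYYYYY
After op 2 paint(8,5,R):
YYYYYY
YYYYYG
YYYYYG
YYYYYG
YYYYBG
YYYYYY
YYYYYY
YYYYYY
YYYYYR
After op 3 paint(8,4,R):
YYYYYY
YYYYYG
YYYYYG
YYYYYG
YYYYBG
YYYYYY
YYYYYY
YYYYYY
YYYYRR

Answer: YYYYYY
YYYYYG
YYYYYG
YYYYYG
YYYYBG
YYYYYY
YYYYYY
YYYYYY
YYYYRR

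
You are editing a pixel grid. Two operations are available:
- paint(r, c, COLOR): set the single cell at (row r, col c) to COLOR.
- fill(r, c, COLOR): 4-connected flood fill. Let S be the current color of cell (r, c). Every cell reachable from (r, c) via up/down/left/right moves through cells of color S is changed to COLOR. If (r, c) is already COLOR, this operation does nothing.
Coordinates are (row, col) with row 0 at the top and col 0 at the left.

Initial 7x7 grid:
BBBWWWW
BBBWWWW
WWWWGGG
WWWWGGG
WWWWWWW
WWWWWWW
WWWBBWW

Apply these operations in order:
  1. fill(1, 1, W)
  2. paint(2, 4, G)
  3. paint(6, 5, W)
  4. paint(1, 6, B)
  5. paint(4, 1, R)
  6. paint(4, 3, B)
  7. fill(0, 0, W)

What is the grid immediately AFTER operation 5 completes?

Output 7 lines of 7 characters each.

After op 1 fill(1,1,W) [6 cells changed]:
WWWWWWW
WWWWWWW
WWWWGGG
WWWWGGG
WWWWWWW
WWWWWWW
WWWBBWW
After op 2 paint(2,4,G):
WWWWWWW
WWWWWWW
WWWWGGG
WWWWGGG
WWWWWWW
WWWWWWW
WWWBBWW
After op 3 paint(6,5,W):
WWWWWWW
WWWWWWW
WWWWGGG
WWWWGGG
WWWWWWW
WWWWWWW
WWWBBWW
After op 4 paint(1,6,B):
WWWWWWW
WWWWWWB
WWWWGGG
WWWWGGG
WWWWWWW
WWWWWWW
WWWBBWW
After op 5 paint(4,1,R):
WWWWWWW
WWWWWWB
WWWWGGG
WWWWGGG
WRWWWWW
WWWWWWW
WWWBBWW

Answer: WWWWWWW
WWWWWWB
WWWWGGG
WWWWGGG
WRWWWWW
WWWWWWW
WWWBBWW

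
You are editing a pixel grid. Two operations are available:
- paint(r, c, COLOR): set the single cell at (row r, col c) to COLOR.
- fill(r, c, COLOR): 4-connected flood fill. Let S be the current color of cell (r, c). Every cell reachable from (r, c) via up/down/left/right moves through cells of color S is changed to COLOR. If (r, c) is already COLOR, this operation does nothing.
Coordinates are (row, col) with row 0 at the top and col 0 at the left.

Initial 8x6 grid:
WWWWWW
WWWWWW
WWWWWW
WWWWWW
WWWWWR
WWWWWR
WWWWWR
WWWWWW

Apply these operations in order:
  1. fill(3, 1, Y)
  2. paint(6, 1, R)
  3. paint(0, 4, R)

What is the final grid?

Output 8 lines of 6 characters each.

After op 1 fill(3,1,Y) [45 cells changed]:
YYYYYY
YYYYYY
YYYYYY
YYYYYY
YYYYYR
YYYYYR
YYYYYR
YYYYYY
After op 2 paint(6,1,R):
YYYYYY
YYYYYY
YYYYYY
YYYYYY
YYYYYR
YYYYYR
YRYYYR
YYYYYY
After op 3 paint(0,4,R):
YYYYRY
YYYYYY
YYYYYY
YYYYYY
YYYYYR
YYYYYR
YRYYYR
YYYYYY

Answer: YYYYRY
YYYYYY
YYYYYY
YYYYYY
YYYYYR
YYYYYR
YRYYYR
YYYYYY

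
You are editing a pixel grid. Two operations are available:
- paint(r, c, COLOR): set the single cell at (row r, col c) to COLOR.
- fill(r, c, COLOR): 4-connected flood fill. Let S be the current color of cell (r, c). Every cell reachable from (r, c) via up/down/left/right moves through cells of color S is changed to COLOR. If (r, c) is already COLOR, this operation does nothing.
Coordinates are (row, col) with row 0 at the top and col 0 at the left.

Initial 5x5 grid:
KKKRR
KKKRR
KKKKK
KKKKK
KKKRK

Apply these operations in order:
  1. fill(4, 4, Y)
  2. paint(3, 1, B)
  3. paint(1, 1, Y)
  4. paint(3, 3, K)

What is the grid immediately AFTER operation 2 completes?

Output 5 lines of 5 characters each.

After op 1 fill(4,4,Y) [20 cells changed]:
YYYRR
YYYRR
YYYYY
YYYYY
YYYRY
After op 2 paint(3,1,B):
YYYRR
YYYRR
YYYYY
YBYYY
YYYRY

Answer: YYYRR
YYYRR
YYYYY
YBYYY
YYYRY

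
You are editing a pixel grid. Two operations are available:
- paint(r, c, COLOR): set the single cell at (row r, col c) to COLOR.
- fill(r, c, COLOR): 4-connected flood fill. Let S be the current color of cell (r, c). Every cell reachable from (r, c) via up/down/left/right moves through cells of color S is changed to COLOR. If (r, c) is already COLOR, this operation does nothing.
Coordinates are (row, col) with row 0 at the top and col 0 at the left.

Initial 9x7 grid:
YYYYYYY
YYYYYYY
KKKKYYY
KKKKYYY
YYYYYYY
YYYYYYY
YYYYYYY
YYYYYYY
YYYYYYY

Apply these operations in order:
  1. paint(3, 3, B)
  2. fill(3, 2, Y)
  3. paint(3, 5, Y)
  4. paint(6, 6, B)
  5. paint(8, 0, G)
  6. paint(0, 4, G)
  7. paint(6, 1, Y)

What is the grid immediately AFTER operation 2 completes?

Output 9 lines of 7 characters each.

After op 1 paint(3,3,B):
YYYYYYY
YYYYYYY
KKKKYYY
KKKBYYY
YYYYYYY
YYYYYYY
YYYYYYY
YYYYYYY
YYYYYYY
After op 2 fill(3,2,Y) [7 cells changed]:
YYYYYYY
YYYYYYY
YYYYYYY
YYYBYYY
YYYYYYY
YYYYYYY
YYYYYYY
YYYYYYY
YYYYYYY

Answer: YYYYYYY
YYYYYYY
YYYYYYY
YYYBYYY
YYYYYYY
YYYYYYY
YYYYYYY
YYYYYYY
YYYYYYY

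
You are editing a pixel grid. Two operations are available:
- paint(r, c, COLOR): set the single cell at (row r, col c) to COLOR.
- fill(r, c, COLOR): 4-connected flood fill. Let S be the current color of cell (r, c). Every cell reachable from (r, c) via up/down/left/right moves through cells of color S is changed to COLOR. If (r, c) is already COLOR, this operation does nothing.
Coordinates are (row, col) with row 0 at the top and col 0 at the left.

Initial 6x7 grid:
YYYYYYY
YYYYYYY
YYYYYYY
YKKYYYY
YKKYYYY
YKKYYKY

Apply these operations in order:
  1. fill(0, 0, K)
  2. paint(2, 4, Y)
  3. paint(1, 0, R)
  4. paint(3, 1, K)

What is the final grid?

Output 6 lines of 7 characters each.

Answer: KKKKKKK
RKKKKKK
KKKKYKK
KKKKKKK
KKKKKKK
KKKKKKK

Derivation:
After op 1 fill(0,0,K) [35 cells changed]:
KKKKKKK
KKKKKKK
KKKKKKK
KKKKKKK
KKKKKKK
KKKKKKK
After op 2 paint(2,4,Y):
KKKKKKK
KKKKKKK
KKKKYKK
KKKKKKK
KKKKKKK
KKKKKKK
After op 3 paint(1,0,R):
KKKKKKK
RKKKKKK
KKKKYKK
KKKKKKK
KKKKKKK
KKKKKKK
After op 4 paint(3,1,K):
KKKKKKK
RKKKKKK
KKKKYKK
KKKKKKK
KKKKKKK
KKKKKKK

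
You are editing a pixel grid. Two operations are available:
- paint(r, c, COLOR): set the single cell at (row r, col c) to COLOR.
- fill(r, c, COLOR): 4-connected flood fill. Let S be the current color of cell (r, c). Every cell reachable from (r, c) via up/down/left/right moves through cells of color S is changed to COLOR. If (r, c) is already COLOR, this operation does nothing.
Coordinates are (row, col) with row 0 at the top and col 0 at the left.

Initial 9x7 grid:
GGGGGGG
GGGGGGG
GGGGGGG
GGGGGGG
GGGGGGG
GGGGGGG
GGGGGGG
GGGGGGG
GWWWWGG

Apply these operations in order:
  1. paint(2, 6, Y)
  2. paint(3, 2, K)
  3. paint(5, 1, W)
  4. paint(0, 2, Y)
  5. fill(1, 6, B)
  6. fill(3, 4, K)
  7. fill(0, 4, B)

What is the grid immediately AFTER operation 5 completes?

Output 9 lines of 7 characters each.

After op 1 paint(2,6,Y):
GGGGGGG
GGGGGGG
GGGGGGY
GGGGGGG
GGGGGGG
GGGGGGG
GGGGGGG
GGGGGGG
GWWWWGG
After op 2 paint(3,2,K):
GGGGGGG
GGGGGGG
GGGGGGY
GGKGGGG
GGGGGGG
GGGGGGG
GGGGGGG
GGGGGGG
GWWWWGG
After op 3 paint(5,1,W):
GGGGGGG
GGGGGGG
GGGGGGY
GGKGGGG
GGGGGGG
GWGGGGG
GGGGGGG
GGGGGGG
GWWWWGG
After op 4 paint(0,2,Y):
GGYGGGG
GGGGGGG
GGGGGGY
GGKGGGG
GGGGGGG
GWGGGGG
GGGGGGG
GGGGGGG
GWWWWGG
After op 5 fill(1,6,B) [55 cells changed]:
BBYBBBB
BBBBBBB
BBBBBBY
BBKBBBB
BBBBBBB
BWBBBBB
BBBBBBB
BBBBBBB
BWWWWBB

Answer: BBYBBBB
BBBBBBB
BBBBBBY
BBKBBBB
BBBBBBB
BWBBBBB
BBBBBBB
BBBBBBB
BWWWWBB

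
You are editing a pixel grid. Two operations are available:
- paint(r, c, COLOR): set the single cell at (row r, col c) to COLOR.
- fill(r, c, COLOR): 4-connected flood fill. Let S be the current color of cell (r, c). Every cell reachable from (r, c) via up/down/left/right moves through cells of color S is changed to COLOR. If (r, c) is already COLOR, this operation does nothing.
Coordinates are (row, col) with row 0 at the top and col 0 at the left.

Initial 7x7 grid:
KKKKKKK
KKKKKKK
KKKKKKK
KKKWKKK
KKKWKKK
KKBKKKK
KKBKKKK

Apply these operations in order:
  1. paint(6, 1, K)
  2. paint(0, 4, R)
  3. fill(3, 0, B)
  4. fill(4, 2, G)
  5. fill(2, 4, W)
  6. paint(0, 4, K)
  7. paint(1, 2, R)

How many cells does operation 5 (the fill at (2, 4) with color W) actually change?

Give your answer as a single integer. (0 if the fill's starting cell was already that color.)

Answer: 46

Derivation:
After op 1 paint(6,1,K):
KKKKKKK
KKKKKKK
KKKKKKK
KKKWKKK
KKKWKKK
KKBKKKK
KKBKKKK
After op 2 paint(0,4,R):
KKKKRKK
KKKKKKK
KKKKKKK
KKKWKKK
KKKWKKK
KKBKKKK
KKBKKKK
After op 3 fill(3,0,B) [44 cells changed]:
BBBBRBB
BBBBBBB
BBBBBBB
BBBWBBB
BBBWBBB
BBBBBBB
BBBBBBB
After op 4 fill(4,2,G) [46 cells changed]:
GGGGRGG
GGGGGGG
GGGGGGG
GGGWGGG
GGGWGGG
GGGGGGG
GGGGGGG
After op 5 fill(2,4,W) [46 cells changed]:
WWWWRWW
WWWWWWW
WWWWWWW
WWWWWWW
WWWWWWW
WWWWWWW
WWWWWWW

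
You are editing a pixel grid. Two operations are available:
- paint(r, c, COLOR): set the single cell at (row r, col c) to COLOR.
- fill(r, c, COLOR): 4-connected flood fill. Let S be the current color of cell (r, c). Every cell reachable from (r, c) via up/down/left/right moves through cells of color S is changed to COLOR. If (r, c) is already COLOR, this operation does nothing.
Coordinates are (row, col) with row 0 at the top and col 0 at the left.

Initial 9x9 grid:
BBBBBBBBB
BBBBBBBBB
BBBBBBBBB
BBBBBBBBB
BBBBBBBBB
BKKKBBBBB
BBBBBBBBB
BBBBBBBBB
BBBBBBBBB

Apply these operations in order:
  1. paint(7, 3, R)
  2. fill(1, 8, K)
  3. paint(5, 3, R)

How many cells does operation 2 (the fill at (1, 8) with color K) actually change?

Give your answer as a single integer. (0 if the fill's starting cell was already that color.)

Answer: 77

Derivation:
After op 1 paint(7,3,R):
BBBBBBBBB
BBBBBBBBB
BBBBBBBBB
BBBBBBBBB
BBBBBBBBB
BKKKBBBBB
BBBBBBBBB
BBBRBBBBB
BBBBBBBBB
After op 2 fill(1,8,K) [77 cells changed]:
KKKKKKKKK
KKKKKKKKK
KKKKKKKKK
KKKKKKKKK
KKKKKKKKK
KKKKKKKKK
KKKKKKKKK
KKKRKKKKK
KKKKKKKKK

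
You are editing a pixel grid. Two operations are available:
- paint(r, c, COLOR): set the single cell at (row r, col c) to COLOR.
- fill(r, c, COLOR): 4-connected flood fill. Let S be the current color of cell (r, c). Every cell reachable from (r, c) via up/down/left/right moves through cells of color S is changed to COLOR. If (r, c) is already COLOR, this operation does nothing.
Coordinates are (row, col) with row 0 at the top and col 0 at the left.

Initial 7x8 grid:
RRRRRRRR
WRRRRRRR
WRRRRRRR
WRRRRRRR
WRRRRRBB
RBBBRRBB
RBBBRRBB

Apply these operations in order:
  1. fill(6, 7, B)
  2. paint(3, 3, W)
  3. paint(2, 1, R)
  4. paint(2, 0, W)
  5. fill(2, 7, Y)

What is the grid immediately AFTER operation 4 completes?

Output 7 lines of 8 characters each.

Answer: RRRRRRRR
WRRRRRRR
WRRRRRRR
WRRWRRRR
WRRRRRBB
RBBBRRBB
RBBBRRBB

Derivation:
After op 1 fill(6,7,B) [0 cells changed]:
RRRRRRRR
WRRRRRRR
WRRRRRRR
WRRRRRRR
WRRRRRBB
RBBBRRBB
RBBBRRBB
After op 2 paint(3,3,W):
RRRRRRRR
WRRRRRRR
WRRRRRRR
WRRWRRRR
WRRRRRBB
RBBBRRBB
RBBBRRBB
After op 3 paint(2,1,R):
RRRRRRRR
WRRRRRRR
WRRRRRRR
WRRWRRRR
WRRRRRBB
RBBBRRBB
RBBBRRBB
After op 4 paint(2,0,W):
RRRRRRRR
WRRRRRRR
WRRRRRRR
WRRWRRRR
WRRRRRBB
RBBBRRBB
RBBBRRBB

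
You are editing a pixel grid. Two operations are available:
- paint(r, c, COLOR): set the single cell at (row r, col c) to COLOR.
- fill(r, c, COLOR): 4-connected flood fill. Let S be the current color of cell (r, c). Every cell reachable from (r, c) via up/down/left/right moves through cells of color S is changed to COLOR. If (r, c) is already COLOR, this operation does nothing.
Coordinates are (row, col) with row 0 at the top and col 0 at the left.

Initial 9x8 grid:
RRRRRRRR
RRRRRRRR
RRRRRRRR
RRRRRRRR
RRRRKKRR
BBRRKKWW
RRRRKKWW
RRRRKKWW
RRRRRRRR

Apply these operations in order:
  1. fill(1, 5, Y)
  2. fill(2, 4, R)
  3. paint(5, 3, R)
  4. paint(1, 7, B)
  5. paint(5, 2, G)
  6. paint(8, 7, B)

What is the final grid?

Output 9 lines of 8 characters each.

Answer: RRRRRRRR
RRRRRRRB
RRRRRRRR
RRRRRRRR
RRRRKKRR
BBGRKKWW
RRRRKKWW
RRRRKKWW
RRRRRRRB

Derivation:
After op 1 fill(1,5,Y) [56 cells changed]:
YYYYYYYY
YYYYYYYY
YYYYYYYY
YYYYYYYY
YYYYKKYY
BBYYKKWW
YYYYKKWW
YYYYKKWW
YYYYYYYY
After op 2 fill(2,4,R) [56 cells changed]:
RRRRRRRR
RRRRRRRR
RRRRRRRR
RRRRRRRR
RRRRKKRR
BBRRKKWW
RRRRKKWW
RRRRKKWW
RRRRRRRR
After op 3 paint(5,3,R):
RRRRRRRR
RRRRRRRR
RRRRRRRR
RRRRRRRR
RRRRKKRR
BBRRKKWW
RRRRKKWW
RRRRKKWW
RRRRRRRR
After op 4 paint(1,7,B):
RRRRRRRR
RRRRRRRB
RRRRRRRR
RRRRRRRR
RRRRKKRR
BBRRKKWW
RRRRKKWW
RRRRKKWW
RRRRRRRR
After op 5 paint(5,2,G):
RRRRRRRR
RRRRRRRB
RRRRRRRR
RRRRRRRR
RRRRKKRR
BBGRKKWW
RRRRKKWW
RRRRKKWW
RRRRRRRR
After op 6 paint(8,7,B):
RRRRRRRR
RRRRRRRB
RRRRRRRR
RRRRRRRR
RRRRKKRR
BBGRKKWW
RRRRKKWW
RRRRKKWW
RRRRRRRB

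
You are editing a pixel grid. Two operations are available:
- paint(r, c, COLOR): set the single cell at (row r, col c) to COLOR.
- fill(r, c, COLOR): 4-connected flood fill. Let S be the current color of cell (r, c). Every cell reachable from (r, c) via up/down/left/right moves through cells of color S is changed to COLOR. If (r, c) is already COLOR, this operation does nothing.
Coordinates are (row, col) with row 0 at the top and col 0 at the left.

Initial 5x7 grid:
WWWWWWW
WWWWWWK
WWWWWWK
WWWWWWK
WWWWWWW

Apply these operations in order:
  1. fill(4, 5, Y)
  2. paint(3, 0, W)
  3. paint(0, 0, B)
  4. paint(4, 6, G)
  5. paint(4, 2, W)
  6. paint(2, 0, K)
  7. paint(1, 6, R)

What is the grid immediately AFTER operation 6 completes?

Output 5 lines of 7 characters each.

After op 1 fill(4,5,Y) [32 cells changed]:
YYYYYYY
YYYYYYK
YYYYYYK
YYYYYYK
YYYYYYY
After op 2 paint(3,0,W):
YYYYYYY
YYYYYYK
YYYYYYK
WYYYYYK
YYYYYYY
After op 3 paint(0,0,B):
BYYYYYY
YYYYYYK
YYYYYYK
WYYYYYK
YYYYYYY
After op 4 paint(4,6,G):
BYYYYYY
YYYYYYK
YYYYYYK
WYYYYYK
YYYYYYG
After op 5 paint(4,2,W):
BYYYYYY
YYYYYYK
YYYYYYK
WYYYYYK
YYWYYYG
After op 6 paint(2,0,K):
BYYYYYY
YYYYYYK
KYYYYYK
WYYYYYK
YYWYYYG

Answer: BYYYYYY
YYYYYYK
KYYYYYK
WYYYYYK
YYWYYYG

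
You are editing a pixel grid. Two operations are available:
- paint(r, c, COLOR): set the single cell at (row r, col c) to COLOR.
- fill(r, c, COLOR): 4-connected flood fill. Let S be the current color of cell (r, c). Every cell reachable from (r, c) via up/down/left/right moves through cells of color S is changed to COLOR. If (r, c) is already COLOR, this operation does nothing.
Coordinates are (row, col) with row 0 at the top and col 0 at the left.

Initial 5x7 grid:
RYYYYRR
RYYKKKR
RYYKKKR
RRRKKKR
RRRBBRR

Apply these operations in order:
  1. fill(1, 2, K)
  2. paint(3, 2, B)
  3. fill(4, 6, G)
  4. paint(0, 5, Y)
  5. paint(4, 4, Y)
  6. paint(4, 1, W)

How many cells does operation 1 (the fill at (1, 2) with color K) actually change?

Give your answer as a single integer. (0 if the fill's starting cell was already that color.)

Answer: 8

Derivation:
After op 1 fill(1,2,K) [8 cells changed]:
RKKKKRR
RKKKKKR
RKKKKKR
RRRKKKR
RRRBBRR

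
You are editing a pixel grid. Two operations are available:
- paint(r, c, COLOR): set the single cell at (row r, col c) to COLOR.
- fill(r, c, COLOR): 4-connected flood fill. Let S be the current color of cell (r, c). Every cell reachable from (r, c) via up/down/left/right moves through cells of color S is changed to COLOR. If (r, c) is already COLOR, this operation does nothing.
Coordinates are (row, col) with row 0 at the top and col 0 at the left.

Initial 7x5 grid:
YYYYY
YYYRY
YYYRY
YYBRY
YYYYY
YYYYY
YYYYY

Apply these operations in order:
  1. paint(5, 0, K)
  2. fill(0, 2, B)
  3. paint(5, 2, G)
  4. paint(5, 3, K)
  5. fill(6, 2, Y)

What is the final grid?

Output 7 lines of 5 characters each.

Answer: YYYYY
YYYRY
YYYRY
YYYRY
YYYYY
KYGKY
YYYYY

Derivation:
After op 1 paint(5,0,K):
YYYYY
YYYRY
YYYRY
YYBRY
YYYYY
KYYYY
YYYYY
After op 2 fill(0,2,B) [30 cells changed]:
BBBBB
BBBRB
BBBRB
BBBRB
BBBBB
KBBBB
BBBBB
After op 3 paint(5,2,G):
BBBBB
BBBRB
BBBRB
BBBRB
BBBBB
KBGBB
BBBBB
After op 4 paint(5,3,K):
BBBBB
BBBRB
BBBRB
BBBRB
BBBBB
KBGKB
BBBBB
After op 5 fill(6,2,Y) [29 cells changed]:
YYYYY
YYYRY
YYYRY
YYYRY
YYYYY
KYGKY
YYYYY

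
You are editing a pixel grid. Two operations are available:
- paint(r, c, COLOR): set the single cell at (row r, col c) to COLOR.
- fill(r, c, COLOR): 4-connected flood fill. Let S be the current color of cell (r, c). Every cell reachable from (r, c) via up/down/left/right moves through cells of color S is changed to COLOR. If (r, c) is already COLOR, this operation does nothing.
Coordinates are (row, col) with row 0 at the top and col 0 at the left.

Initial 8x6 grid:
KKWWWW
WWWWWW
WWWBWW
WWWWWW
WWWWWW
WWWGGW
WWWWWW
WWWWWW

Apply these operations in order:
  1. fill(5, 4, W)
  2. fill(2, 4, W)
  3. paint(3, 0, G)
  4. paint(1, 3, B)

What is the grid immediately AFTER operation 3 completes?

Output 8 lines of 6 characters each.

Answer: KKWWWW
WWWWWW
WWWBWW
GWWWWW
WWWWWW
WWWWWW
WWWWWW
WWWWWW

Derivation:
After op 1 fill(5,4,W) [2 cells changed]:
KKWWWW
WWWWWW
WWWBWW
WWWWWW
WWWWWW
WWWWWW
WWWWWW
WWWWWW
After op 2 fill(2,4,W) [0 cells changed]:
KKWWWW
WWWWWW
WWWBWW
WWWWWW
WWWWWW
WWWWWW
WWWWWW
WWWWWW
After op 3 paint(3,0,G):
KKWWWW
WWWWWW
WWWBWW
GWWWWW
WWWWWW
WWWWWW
WWWWWW
WWWWWW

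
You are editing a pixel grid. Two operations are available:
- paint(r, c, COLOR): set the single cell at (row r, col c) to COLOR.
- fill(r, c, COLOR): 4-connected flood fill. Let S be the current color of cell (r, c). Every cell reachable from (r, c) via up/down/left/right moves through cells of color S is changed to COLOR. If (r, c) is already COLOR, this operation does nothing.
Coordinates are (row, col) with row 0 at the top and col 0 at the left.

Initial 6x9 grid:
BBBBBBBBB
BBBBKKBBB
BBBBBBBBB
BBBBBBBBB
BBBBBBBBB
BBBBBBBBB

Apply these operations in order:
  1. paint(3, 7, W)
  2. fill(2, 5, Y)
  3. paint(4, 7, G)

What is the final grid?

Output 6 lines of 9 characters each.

After op 1 paint(3,7,W):
BBBBBBBBB
BBBBKKBBB
BBBBBBBBB
BBBBBBBWB
BBBBBBBBB
BBBBBBBBB
After op 2 fill(2,5,Y) [51 cells changed]:
YYYYYYYYY
YYYYKKYYY
YYYYYYYYY
YYYYYYYWY
YYYYYYYYY
YYYYYYYYY
After op 3 paint(4,7,G):
YYYYYYYYY
YYYYKKYYY
YYYYYYYYY
YYYYYYYWY
YYYYYYYGY
YYYYYYYYY

Answer: YYYYYYYYY
YYYYKKYYY
YYYYYYYYY
YYYYYYYWY
YYYYYYYGY
YYYYYYYYY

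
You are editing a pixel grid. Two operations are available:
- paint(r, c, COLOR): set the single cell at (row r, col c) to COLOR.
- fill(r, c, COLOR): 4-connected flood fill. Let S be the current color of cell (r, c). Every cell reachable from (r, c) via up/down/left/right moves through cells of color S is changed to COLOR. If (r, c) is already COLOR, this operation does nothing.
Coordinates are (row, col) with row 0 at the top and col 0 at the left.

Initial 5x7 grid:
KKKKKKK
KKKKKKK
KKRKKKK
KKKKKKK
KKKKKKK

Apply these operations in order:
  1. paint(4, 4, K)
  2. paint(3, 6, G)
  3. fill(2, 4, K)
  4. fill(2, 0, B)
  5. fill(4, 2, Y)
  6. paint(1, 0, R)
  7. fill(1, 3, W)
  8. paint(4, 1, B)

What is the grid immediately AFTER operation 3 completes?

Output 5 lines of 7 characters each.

After op 1 paint(4,4,K):
KKKKKKK
KKKKKKK
KKRKKKK
KKKKKKK
KKKKKKK
After op 2 paint(3,6,G):
KKKKKKK
KKKKKKK
KKRKKKK
KKKKKKG
KKKKKKK
After op 3 fill(2,4,K) [0 cells changed]:
KKKKKKK
KKKKKKK
KKRKKKK
KKKKKKG
KKKKKKK

Answer: KKKKKKK
KKKKKKK
KKRKKKK
KKKKKKG
KKKKKKK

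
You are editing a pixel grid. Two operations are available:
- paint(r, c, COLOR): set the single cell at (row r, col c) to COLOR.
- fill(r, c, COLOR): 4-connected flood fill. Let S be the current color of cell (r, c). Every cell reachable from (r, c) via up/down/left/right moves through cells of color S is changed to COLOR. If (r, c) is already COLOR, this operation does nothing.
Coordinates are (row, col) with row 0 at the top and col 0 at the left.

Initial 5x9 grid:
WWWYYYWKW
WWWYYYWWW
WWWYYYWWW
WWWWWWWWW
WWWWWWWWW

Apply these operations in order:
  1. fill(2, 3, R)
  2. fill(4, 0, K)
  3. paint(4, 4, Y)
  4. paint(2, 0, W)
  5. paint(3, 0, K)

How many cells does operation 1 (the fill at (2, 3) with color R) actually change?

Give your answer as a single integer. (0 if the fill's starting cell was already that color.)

Answer: 9

Derivation:
After op 1 fill(2,3,R) [9 cells changed]:
WWWRRRWKW
WWWRRRWWW
WWWRRRWWW
WWWWWWWWW
WWWWWWWWW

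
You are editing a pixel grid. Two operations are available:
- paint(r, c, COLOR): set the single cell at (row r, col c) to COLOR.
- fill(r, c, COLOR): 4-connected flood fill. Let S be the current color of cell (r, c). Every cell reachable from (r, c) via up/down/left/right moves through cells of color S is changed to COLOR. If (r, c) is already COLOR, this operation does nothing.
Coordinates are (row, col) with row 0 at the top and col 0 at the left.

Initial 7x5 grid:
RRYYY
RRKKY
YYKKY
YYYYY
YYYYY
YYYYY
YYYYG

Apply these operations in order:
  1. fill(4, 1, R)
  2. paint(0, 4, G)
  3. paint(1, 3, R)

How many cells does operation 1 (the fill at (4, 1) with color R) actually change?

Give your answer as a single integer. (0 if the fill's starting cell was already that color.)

After op 1 fill(4,1,R) [26 cells changed]:
RRRRR
RRKKR
RRKKR
RRRRR
RRRRR
RRRRR
RRRRG

Answer: 26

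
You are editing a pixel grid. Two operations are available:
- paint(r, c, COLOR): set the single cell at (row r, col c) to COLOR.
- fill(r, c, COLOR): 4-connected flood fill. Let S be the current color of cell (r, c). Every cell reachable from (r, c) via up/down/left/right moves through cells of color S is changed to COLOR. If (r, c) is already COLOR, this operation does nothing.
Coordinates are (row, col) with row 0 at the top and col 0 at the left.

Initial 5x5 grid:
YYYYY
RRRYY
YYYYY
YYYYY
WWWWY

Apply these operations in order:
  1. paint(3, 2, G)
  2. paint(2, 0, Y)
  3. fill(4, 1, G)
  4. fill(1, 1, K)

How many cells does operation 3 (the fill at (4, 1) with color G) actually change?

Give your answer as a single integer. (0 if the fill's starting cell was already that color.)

Answer: 4

Derivation:
After op 1 paint(3,2,G):
YYYYY
RRRYY
YYYYY
YYGYY
WWWWY
After op 2 paint(2,0,Y):
YYYYY
RRRYY
YYYYY
YYGYY
WWWWY
After op 3 fill(4,1,G) [4 cells changed]:
YYYYY
RRRYY
YYYYY
YYGYY
GGGGY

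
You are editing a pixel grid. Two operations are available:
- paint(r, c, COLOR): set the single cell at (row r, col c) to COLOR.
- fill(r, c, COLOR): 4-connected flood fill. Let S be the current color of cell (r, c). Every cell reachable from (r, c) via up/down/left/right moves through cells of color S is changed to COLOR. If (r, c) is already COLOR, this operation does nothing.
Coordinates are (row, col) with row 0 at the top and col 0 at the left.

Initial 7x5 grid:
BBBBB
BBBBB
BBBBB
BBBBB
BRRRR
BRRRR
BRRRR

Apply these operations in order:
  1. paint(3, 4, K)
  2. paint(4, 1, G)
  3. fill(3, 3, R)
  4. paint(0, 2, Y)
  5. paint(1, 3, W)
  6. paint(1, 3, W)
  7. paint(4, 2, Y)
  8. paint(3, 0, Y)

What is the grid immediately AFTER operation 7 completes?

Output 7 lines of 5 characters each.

After op 1 paint(3,4,K):
BBBBB
BBBBB
BBBBB
BBBBK
BRRRR
BRRRR
BRRRR
After op 2 paint(4,1,G):
BBBBB
BBBBB
BBBBB
BBBBK
BGRRR
BRRRR
BRRRR
After op 3 fill(3,3,R) [22 cells changed]:
RRRRR
RRRRR
RRRRR
RRRRK
RGRRR
RRRRR
RRRRR
After op 4 paint(0,2,Y):
RRYRR
RRRRR
RRRRR
RRRRK
RGRRR
RRRRR
RRRRR
After op 5 paint(1,3,W):
RRYRR
RRRWR
RRRRR
RRRRK
RGRRR
RRRRR
RRRRR
After op 6 paint(1,3,W):
RRYRR
RRRWR
RRRRR
RRRRK
RGRRR
RRRRR
RRRRR
After op 7 paint(4,2,Y):
RRYRR
RRRWR
RRRRR
RRRRK
RGYRR
RRRRR
RRRRR

Answer: RRYRR
RRRWR
RRRRR
RRRRK
RGYRR
RRRRR
RRRRR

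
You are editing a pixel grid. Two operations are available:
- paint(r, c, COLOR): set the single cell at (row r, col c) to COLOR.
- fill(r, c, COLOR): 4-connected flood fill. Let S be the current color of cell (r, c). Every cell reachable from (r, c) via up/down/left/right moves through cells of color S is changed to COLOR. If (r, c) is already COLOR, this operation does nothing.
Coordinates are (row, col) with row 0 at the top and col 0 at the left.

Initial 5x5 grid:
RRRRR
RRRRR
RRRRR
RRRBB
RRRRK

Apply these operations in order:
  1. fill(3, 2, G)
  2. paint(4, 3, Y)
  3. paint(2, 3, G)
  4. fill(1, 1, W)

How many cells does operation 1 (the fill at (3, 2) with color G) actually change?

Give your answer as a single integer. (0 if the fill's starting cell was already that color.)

Answer: 22

Derivation:
After op 1 fill(3,2,G) [22 cells changed]:
GGGGG
GGGGG
GGGGG
GGGBB
GGGGK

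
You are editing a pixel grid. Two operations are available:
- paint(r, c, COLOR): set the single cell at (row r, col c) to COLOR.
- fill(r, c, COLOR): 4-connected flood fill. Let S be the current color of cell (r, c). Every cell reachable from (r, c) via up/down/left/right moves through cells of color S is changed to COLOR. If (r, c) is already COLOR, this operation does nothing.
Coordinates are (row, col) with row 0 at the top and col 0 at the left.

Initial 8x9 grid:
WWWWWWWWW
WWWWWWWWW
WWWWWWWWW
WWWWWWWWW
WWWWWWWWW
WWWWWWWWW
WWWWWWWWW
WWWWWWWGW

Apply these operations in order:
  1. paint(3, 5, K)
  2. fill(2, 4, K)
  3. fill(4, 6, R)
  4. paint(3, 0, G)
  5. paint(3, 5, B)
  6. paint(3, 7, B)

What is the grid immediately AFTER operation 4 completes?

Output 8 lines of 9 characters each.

Answer: RRRRRRRRR
RRRRRRRRR
RRRRRRRRR
GRRRRRRRR
RRRRRRRRR
RRRRRRRRR
RRRRRRRRR
RRRRRRRGR

Derivation:
After op 1 paint(3,5,K):
WWWWWWWWW
WWWWWWWWW
WWWWWWWWW
WWWWWKWWW
WWWWWWWWW
WWWWWWWWW
WWWWWWWWW
WWWWWWWGW
After op 2 fill(2,4,K) [70 cells changed]:
KKKKKKKKK
KKKKKKKKK
KKKKKKKKK
KKKKKKKKK
KKKKKKKKK
KKKKKKKKK
KKKKKKKKK
KKKKKKKGK
After op 3 fill(4,6,R) [71 cells changed]:
RRRRRRRRR
RRRRRRRRR
RRRRRRRRR
RRRRRRRRR
RRRRRRRRR
RRRRRRRRR
RRRRRRRRR
RRRRRRRGR
After op 4 paint(3,0,G):
RRRRRRRRR
RRRRRRRRR
RRRRRRRRR
GRRRRRRRR
RRRRRRRRR
RRRRRRRRR
RRRRRRRRR
RRRRRRRGR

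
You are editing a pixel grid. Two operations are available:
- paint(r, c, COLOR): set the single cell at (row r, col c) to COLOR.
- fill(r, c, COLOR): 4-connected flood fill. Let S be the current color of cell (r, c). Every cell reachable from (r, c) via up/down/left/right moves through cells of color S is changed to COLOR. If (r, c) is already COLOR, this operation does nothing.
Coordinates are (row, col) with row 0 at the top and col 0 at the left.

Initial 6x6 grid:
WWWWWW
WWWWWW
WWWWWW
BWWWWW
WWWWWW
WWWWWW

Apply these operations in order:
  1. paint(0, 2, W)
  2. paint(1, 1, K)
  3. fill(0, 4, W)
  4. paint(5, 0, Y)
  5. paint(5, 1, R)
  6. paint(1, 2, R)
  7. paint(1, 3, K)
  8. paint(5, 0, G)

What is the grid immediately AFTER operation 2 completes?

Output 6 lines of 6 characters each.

After op 1 paint(0,2,W):
WWWWWW
WWWWWW
WWWWWW
BWWWWW
WWWWWW
WWWWWW
After op 2 paint(1,1,K):
WWWWWW
WKWWWW
WWWWWW
BWWWWW
WWWWWW
WWWWWW

Answer: WWWWWW
WKWWWW
WWWWWW
BWWWWW
WWWWWW
WWWWWW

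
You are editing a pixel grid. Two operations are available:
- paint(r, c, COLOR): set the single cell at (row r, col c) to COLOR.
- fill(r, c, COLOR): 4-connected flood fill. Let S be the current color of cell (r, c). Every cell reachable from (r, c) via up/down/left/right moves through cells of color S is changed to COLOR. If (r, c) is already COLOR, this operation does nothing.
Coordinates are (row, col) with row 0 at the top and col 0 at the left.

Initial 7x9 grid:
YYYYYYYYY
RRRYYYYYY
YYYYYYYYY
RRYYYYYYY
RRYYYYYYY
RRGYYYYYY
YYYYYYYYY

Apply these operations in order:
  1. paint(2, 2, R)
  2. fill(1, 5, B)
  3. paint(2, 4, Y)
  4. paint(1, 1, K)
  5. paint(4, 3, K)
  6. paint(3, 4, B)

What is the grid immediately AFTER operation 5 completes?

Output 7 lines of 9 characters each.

After op 1 paint(2,2,R):
YYYYYYYYY
RRRYYYYYY
YYRYYYYYY
RRYYYYYYY
RRYYYYYYY
RRGYYYYYY
YYYYYYYYY
After op 2 fill(1,5,B) [50 cells changed]:
BBBBBBBBB
RRRBBBBBB
YYRBBBBBB
RRBBBBBBB
RRBBBBBBB
RRGBBBBBB
BBBBBBBBB
After op 3 paint(2,4,Y):
BBBBBBBBB
RRRBBBBBB
YYRBYBBBB
RRBBBBBBB
RRBBBBBBB
RRGBBBBBB
BBBBBBBBB
After op 4 paint(1,1,K):
BBBBBBBBB
RKRBBBBBB
YYRBYBBBB
RRBBBBBBB
RRBBBBBBB
RRGBBBBBB
BBBBBBBBB
After op 5 paint(4,3,K):
BBBBBBBBB
RKRBBBBBB
YYRBYBBBB
RRBBBBBBB
RRBKBBBBB
RRGBBBBBB
BBBBBBBBB

Answer: BBBBBBBBB
RKRBBBBBB
YYRBYBBBB
RRBBBBBBB
RRBKBBBBB
RRGBBBBBB
BBBBBBBBB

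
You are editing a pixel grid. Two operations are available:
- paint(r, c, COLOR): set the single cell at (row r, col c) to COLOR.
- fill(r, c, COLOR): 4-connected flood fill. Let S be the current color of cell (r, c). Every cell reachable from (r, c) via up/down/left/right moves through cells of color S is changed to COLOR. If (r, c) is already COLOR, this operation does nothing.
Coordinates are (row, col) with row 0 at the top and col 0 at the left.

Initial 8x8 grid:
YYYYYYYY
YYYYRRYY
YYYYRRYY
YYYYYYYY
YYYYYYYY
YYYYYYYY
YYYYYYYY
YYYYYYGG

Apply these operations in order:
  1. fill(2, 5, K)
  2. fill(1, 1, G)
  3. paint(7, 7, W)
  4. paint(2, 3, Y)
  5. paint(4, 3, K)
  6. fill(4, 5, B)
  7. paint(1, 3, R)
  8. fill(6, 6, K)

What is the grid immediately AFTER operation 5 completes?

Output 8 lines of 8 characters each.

Answer: GGGGGGGG
GGGGKKGG
GGGYKKGG
GGGGGGGG
GGGKGGGG
GGGGGGGG
GGGGGGGG
GGGGGGGW

Derivation:
After op 1 fill(2,5,K) [4 cells changed]:
YYYYYYYY
YYYYKKYY
YYYYKKYY
YYYYYYYY
YYYYYYYY
YYYYYYYY
YYYYYYYY
YYYYYYGG
After op 2 fill(1,1,G) [58 cells changed]:
GGGGGGGG
GGGGKKGG
GGGGKKGG
GGGGGGGG
GGGGGGGG
GGGGGGGG
GGGGGGGG
GGGGGGGG
After op 3 paint(7,7,W):
GGGGGGGG
GGGGKKGG
GGGGKKGG
GGGGGGGG
GGGGGGGG
GGGGGGGG
GGGGGGGG
GGGGGGGW
After op 4 paint(2,3,Y):
GGGGGGGG
GGGGKKGG
GGGYKKGG
GGGGGGGG
GGGGGGGG
GGGGGGGG
GGGGGGGG
GGGGGGGW
After op 5 paint(4,3,K):
GGGGGGGG
GGGGKKGG
GGGYKKGG
GGGGGGGG
GGGKGGGG
GGGGGGGG
GGGGGGGG
GGGGGGGW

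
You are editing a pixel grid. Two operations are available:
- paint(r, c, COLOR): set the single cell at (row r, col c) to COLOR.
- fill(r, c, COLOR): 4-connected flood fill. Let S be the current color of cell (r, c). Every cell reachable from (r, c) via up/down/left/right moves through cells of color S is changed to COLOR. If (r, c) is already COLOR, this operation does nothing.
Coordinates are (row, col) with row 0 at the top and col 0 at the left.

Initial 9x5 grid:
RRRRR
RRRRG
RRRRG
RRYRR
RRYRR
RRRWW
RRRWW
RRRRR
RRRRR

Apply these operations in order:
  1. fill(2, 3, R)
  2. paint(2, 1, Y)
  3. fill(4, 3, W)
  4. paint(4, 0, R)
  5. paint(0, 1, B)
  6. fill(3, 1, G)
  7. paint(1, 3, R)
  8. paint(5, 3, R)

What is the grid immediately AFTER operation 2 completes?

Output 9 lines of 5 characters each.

Answer: RRRRR
RRRRG
RYRRG
RRYRR
RRYRR
RRRWW
RRRWW
RRRRR
RRRRR

Derivation:
After op 1 fill(2,3,R) [0 cells changed]:
RRRRR
RRRRG
RRRRG
RRYRR
RRYRR
RRRWW
RRRWW
RRRRR
RRRRR
After op 2 paint(2,1,Y):
RRRRR
RRRRG
RYRRG
RRYRR
RRYRR
RRRWW
RRRWW
RRRRR
RRRRR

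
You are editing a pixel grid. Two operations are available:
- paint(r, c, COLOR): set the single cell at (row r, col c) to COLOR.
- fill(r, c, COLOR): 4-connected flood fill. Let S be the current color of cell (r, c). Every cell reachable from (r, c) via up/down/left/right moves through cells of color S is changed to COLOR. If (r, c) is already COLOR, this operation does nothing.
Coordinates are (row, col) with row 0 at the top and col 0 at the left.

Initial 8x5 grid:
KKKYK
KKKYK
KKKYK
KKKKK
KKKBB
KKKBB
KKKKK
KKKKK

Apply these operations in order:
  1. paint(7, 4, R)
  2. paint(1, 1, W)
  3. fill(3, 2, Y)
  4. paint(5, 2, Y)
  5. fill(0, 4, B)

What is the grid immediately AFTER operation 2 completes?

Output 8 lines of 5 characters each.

Answer: KKKYK
KWKYK
KKKYK
KKKKK
KKKBB
KKKBB
KKKKK
KKKKR

Derivation:
After op 1 paint(7,4,R):
KKKYK
KKKYK
KKKYK
KKKKK
KKKBB
KKKBB
KKKKK
KKKKR
After op 2 paint(1,1,W):
KKKYK
KWKYK
KKKYK
KKKKK
KKKBB
KKKBB
KKKKK
KKKKR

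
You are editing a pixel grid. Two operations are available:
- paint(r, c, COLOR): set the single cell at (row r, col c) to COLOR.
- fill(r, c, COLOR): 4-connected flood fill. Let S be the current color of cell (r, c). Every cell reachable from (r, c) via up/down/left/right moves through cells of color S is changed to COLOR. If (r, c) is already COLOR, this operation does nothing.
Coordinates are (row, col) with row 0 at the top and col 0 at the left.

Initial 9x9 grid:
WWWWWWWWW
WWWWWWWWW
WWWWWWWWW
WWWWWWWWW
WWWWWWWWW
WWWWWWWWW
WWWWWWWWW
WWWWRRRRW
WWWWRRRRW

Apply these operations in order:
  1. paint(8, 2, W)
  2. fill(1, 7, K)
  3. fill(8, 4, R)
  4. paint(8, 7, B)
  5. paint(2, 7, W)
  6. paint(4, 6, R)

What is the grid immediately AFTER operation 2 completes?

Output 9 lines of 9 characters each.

Answer: KKKKKKKKK
KKKKKKKKK
KKKKKKKKK
KKKKKKKKK
KKKKKKKKK
KKKKKKKKK
KKKKKKKKK
KKKKRRRRK
KKKKRRRRK

Derivation:
After op 1 paint(8,2,W):
WWWWWWWWW
WWWWWWWWW
WWWWWWWWW
WWWWWWWWW
WWWWWWWWW
WWWWWWWWW
WWWWWWWWW
WWWWRRRRW
WWWWRRRRW
After op 2 fill(1,7,K) [73 cells changed]:
KKKKKKKKK
KKKKKKKKK
KKKKKKKKK
KKKKKKKKK
KKKKKKKKK
KKKKKKKKK
KKKKKKKKK
KKKKRRRRK
KKKKRRRRK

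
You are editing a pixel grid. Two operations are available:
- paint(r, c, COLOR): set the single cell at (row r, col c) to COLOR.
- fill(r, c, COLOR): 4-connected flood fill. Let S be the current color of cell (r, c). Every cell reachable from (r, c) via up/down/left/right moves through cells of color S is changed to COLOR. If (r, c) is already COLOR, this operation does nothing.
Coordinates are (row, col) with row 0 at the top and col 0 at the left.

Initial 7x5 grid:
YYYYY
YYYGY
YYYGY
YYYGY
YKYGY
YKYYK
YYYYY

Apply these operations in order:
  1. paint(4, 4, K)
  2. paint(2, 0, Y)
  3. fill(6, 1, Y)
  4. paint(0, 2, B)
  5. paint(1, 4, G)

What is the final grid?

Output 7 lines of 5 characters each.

Answer: YYBYY
YYYGG
YYYGY
YYYGY
YKYGK
YKYYK
YYYYY

Derivation:
After op 1 paint(4,4,K):
YYYYY
YYYGY
YYYGY
YYYGY
YKYGK
YKYYK
YYYYY
After op 2 paint(2,0,Y):
YYYYY
YYYGY
YYYGY
YYYGY
YKYGK
YKYYK
YYYYY
After op 3 fill(6,1,Y) [0 cells changed]:
YYYYY
YYYGY
YYYGY
YYYGY
YKYGK
YKYYK
YYYYY
After op 4 paint(0,2,B):
YYBYY
YYYGY
YYYGY
YYYGY
YKYGK
YKYYK
YYYYY
After op 5 paint(1,4,G):
YYBYY
YYYGG
YYYGY
YYYGY
YKYGK
YKYYK
YYYYY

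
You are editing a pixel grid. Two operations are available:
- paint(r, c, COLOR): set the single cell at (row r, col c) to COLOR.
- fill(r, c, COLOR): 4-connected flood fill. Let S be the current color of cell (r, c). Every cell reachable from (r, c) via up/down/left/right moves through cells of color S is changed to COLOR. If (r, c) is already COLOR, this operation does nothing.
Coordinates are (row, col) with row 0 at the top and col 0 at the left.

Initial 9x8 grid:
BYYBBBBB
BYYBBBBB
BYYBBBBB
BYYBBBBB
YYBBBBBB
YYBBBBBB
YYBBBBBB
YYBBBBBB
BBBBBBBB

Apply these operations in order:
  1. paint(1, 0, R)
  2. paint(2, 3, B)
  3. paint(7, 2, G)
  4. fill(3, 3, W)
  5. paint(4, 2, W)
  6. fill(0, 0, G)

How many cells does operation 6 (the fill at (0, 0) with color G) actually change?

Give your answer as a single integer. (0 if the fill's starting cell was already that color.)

After op 1 paint(1,0,R):
BYYBBBBB
RYYBBBBB
BYYBBBBB
BYYBBBBB
YYBBBBBB
YYBBBBBB
YYBBBBBB
YYBBBBBB
BBBBBBBB
After op 2 paint(2,3,B):
BYYBBBBB
RYYBBBBB
BYYBBBBB
BYYBBBBB
YYBBBBBB
YYBBBBBB
YYBBBBBB
YYBBBBBB
BBBBBBBB
After op 3 paint(7,2,G):
BYYBBBBB
RYYBBBBB
BYYBBBBB
BYYBBBBB
YYBBBBBB
YYBBBBBB
YYBBBBBB
YYGBBBBB
BBBBBBBB
After op 4 fill(3,3,W) [51 cells changed]:
BYYWWWWW
RYYWWWWW
BYYWWWWW
BYYWWWWW
YYWWWWWW
YYWWWWWW
YYWWWWWW
YYGWWWWW
WWWWWWWW
After op 5 paint(4,2,W):
BYYWWWWW
RYYWWWWW
BYYWWWWW
BYYWWWWW
YYWWWWWW
YYWWWWWW
YYWWWWWW
YYGWWWWW
WWWWWWWW
After op 6 fill(0,0,G) [1 cells changed]:
GYYWWWWW
RYYWWWWW
BYYWWWWW
BYYWWWWW
YYWWWWWW
YYWWWWWW
YYWWWWWW
YYGWWWWW
WWWWWWWW

Answer: 1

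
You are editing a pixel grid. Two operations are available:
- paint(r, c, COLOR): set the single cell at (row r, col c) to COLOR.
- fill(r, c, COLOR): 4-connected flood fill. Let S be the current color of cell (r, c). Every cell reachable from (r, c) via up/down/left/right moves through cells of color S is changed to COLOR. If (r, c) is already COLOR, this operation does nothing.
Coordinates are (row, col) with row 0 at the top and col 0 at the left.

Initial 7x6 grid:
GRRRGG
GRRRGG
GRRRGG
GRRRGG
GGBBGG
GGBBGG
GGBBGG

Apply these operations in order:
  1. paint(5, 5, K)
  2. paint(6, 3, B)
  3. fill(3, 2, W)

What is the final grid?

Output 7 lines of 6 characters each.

Answer: GWWWGG
GWWWGG
GWWWGG
GWWWGG
GGBBGG
GGBBGK
GGBBGG

Derivation:
After op 1 paint(5,5,K):
GRRRGG
GRRRGG
GRRRGG
GRRRGG
GGBBGG
GGBBGK
GGBBGG
After op 2 paint(6,3,B):
GRRRGG
GRRRGG
GRRRGG
GRRRGG
GGBBGG
GGBBGK
GGBBGG
After op 3 fill(3,2,W) [12 cells changed]:
GWWWGG
GWWWGG
GWWWGG
GWWWGG
GGBBGG
GGBBGK
GGBBGG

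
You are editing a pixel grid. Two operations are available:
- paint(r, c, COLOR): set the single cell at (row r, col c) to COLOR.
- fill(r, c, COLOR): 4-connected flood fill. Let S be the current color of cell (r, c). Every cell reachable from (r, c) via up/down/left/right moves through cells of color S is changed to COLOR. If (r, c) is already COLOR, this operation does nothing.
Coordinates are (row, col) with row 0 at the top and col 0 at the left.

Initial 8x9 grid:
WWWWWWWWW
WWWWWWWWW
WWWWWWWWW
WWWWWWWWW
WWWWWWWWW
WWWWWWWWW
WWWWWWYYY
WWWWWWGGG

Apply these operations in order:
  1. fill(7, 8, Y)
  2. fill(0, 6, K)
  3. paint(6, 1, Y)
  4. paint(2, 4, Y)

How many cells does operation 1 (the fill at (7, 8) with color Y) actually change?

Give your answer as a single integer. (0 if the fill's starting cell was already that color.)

After op 1 fill(7,8,Y) [3 cells changed]:
WWWWWWWWW
WWWWWWWWW
WWWWWWWWW
WWWWWWWWW
WWWWWWWWW
WWWWWWWWW
WWWWWWYYY
WWWWWWYYY

Answer: 3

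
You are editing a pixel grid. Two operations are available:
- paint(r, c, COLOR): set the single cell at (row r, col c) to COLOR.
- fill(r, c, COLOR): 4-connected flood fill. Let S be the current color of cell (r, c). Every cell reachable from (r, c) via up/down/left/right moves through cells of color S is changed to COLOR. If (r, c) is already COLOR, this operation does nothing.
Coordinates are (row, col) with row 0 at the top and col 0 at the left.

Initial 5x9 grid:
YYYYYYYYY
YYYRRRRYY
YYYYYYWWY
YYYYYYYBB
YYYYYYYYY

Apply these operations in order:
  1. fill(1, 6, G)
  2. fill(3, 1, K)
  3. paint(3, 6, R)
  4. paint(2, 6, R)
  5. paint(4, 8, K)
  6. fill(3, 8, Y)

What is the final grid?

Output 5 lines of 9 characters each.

After op 1 fill(1,6,G) [4 cells changed]:
YYYYYYYYY
YYYGGGGYY
YYYYYYWWY
YYYYYYYBB
YYYYYYYYY
After op 2 fill(3,1,K) [37 cells changed]:
KKKKKKKKK
KKKGGGGKK
KKKKKKWWK
KKKKKKKBB
KKKKKKKKK
After op 3 paint(3,6,R):
KKKKKKKKK
KKKGGGGKK
KKKKKKWWK
KKKKKKRBB
KKKKKKKKK
After op 4 paint(2,6,R):
KKKKKKKKK
KKKGGGGKK
KKKKKKRWK
KKKKKKRBB
KKKKKKKKK
After op 5 paint(4,8,K):
KKKKKKKKK
KKKGGGGKK
KKKKKKRWK
KKKKKKRBB
KKKKKKKKK
After op 6 fill(3,8,Y) [2 cells changed]:
KKKKKKKKK
KKKGGGGKK
KKKKKKRWK
KKKKKKRYY
KKKKKKKKK

Answer: KKKKKKKKK
KKKGGGGKK
KKKKKKRWK
KKKKKKRYY
KKKKKKKKK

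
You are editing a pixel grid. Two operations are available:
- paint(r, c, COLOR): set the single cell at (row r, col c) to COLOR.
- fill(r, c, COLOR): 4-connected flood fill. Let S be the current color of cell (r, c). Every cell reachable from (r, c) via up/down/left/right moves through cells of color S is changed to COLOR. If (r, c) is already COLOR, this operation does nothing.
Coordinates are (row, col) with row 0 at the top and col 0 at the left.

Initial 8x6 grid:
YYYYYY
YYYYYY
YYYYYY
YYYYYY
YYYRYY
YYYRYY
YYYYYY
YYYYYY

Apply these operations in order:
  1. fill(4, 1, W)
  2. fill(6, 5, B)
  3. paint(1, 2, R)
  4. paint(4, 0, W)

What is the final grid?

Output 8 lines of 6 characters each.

Answer: BBBBBB
BBRBBB
BBBBBB
BBBBBB
WBBRBB
BBBRBB
BBBBBB
BBBBBB

Derivation:
After op 1 fill(4,1,W) [46 cells changed]:
WWWWWW
WWWWWW
WWWWWW
WWWWWW
WWWRWW
WWWRWW
WWWWWW
WWWWWW
After op 2 fill(6,5,B) [46 cells changed]:
BBBBBB
BBBBBB
BBBBBB
BBBBBB
BBBRBB
BBBRBB
BBBBBB
BBBBBB
After op 3 paint(1,2,R):
BBBBBB
BBRBBB
BBBBBB
BBBBBB
BBBRBB
BBBRBB
BBBBBB
BBBBBB
After op 4 paint(4,0,W):
BBBBBB
BBRBBB
BBBBBB
BBBBBB
WBBRBB
BBBRBB
BBBBBB
BBBBBB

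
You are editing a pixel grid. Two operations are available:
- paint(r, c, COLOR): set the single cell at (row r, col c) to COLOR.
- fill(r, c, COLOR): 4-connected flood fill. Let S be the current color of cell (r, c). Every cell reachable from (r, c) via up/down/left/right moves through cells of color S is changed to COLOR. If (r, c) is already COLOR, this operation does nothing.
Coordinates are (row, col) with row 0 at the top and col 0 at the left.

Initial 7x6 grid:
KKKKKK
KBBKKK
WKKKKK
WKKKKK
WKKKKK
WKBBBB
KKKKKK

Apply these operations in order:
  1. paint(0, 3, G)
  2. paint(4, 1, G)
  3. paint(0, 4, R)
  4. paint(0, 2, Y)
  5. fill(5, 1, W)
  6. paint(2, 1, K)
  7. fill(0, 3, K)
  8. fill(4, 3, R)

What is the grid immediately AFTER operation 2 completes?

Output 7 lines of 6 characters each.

After op 1 paint(0,3,G):
KKKGKK
KBBKKK
WKKKKK
WKKKKK
WKKKKK
WKBBBB
KKKKKK
After op 2 paint(4,1,G):
KKKGKK
KBBKKK
WKKKKK
WKKKKK
WGKKKK
WKBBBB
KKKKKK

Answer: KKKGKK
KBBKKK
WKKKKK
WKKKKK
WGKKKK
WKBBBB
KKKKKK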